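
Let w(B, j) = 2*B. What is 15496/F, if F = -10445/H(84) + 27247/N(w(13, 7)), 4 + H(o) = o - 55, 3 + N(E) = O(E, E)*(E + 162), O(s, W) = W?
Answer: -37848980/1006853 ≈ -37.591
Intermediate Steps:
N(E) = -3 + E*(162 + E) (N(E) = -3 + E*(E + 162) = -3 + E*(162 + E))
H(o) = -59 + o (H(o) = -4 + (o - 55) = -4 + (-55 + o) = -59 + o)
F = -2013706/4885 (F = -10445/(-59 + 84) + 27247/(-3 + (2*13)² + 162*(2*13)) = -10445/25 + 27247/(-3 + 26² + 162*26) = -10445*1/25 + 27247/(-3 + 676 + 4212) = -2089/5 + 27247/4885 = -2013706/4885 ≈ -412.22)
15496/F = 15496/(-2013706/4885) = 15496*(-4885/2013706) = -37848980/1006853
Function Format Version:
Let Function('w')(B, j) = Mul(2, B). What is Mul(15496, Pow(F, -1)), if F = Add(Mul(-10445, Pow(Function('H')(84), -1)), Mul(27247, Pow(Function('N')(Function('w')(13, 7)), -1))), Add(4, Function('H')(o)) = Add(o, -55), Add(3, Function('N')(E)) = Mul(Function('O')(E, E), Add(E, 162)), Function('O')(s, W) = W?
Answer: Rational(-37848980, 1006853) ≈ -37.591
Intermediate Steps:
Function('N')(E) = Add(-3, Mul(E, Add(162, E))) (Function('N')(E) = Add(-3, Mul(E, Add(E, 162))) = Add(-3, Mul(E, Add(162, E))))
Function('H')(o) = Add(-59, o) (Function('H')(o) = Add(-4, Add(o, -55)) = Add(-4, Add(-55, o)) = Add(-59, o))
F = Rational(-2013706, 4885) (F = Add(Mul(-10445, Pow(Add(-59, 84), -1)), Mul(27247, Pow(Add(-3, Pow(Mul(2, 13), 2), Mul(162, Mul(2, 13))), -1))) = Add(Mul(-10445, Pow(25, -1)), Mul(27247, Pow(Add(-3, Pow(26, 2), Mul(162, 26)), -1))) = Add(Mul(-10445, Rational(1, 25)), Mul(27247, Pow(Add(-3, 676, 4212), -1))) = Add(Rational(-2089, 5), Mul(27247, Pow(4885, -1))) = Add(Rational(-2089, 5), Mul(27247, Rational(1, 4885))) = Add(Rational(-2089, 5), Rational(27247, 4885)) = Rational(-2013706, 4885) ≈ -412.22)
Mul(15496, Pow(F, -1)) = Mul(15496, Pow(Rational(-2013706, 4885), -1)) = Mul(15496, Rational(-4885, 2013706)) = Rational(-37848980, 1006853)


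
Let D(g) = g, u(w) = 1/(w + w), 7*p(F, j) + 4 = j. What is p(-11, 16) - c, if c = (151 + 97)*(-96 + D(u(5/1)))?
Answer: 832472/35 ≈ 23785.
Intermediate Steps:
p(F, j) = -4/7 + j/7
u(w) = 1/(2*w)
c = -118916/5 (c = (151 + 97)*(-96 + 1/(2*((5/1)))) = 248*(-96 + 1/(2*((5*1)))) = 248*(-96 + (½)/5) = 248*(-96 + (½)*(⅕)) = 248*(-96 + ⅒) = 248*(-959/10) = -118916/5 ≈ -23783.)
p(-11, 16) - c = (-4/7 + (⅐)*16) - 1*(-118916/5) = (-4/7 + 16/7) + 118916/5 = 12/7 + 118916/5 = 832472/35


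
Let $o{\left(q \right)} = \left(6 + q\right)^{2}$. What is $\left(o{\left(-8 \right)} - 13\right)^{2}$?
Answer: $81$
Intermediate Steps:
$\left(o{\left(-8 \right)} - 13\right)^{2} = \left(\left(6 - 8\right)^{2} - 13\right)^{2} = \left(\left(-2\right)^{2} - 13\right)^{2} = \left(4 - 13\right)^{2} = \left(-9\right)^{2} = 81$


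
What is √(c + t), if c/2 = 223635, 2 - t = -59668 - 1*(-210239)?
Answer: √296701 ≈ 544.70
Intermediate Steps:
t = -150569 (t = 2 - (-59668 - 1*(-210239)) = 2 - (-59668 + 210239) = 2 - 1*150571 = 2 - 150571 = -150569)
c = 447270 (c = 2*223635 = 447270)
√(c + t) = √(447270 - 150569) = √296701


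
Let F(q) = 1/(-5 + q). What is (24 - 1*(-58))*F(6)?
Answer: 82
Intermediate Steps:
(24 - 1*(-58))*F(6) = (24 - 1*(-58))/(-5 + 6) = (24 + 58)/1 = 82*1 = 82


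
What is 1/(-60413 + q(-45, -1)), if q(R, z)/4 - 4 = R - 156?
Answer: -1/61201 ≈ -1.6340e-5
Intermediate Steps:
q(R, z) = -608 + 4*R (q(R, z) = 16 + 4*(R - 156) = 16 + 4*(-156 + R) = 16 + (-624 + 4*R) = -608 + 4*R)
1/(-60413 + q(-45, -1)) = 1/(-60413 + (-608 + 4*(-45))) = 1/(-60413 + (-608 - 180)) = 1/(-60413 - 788) = 1/(-61201) = -1/61201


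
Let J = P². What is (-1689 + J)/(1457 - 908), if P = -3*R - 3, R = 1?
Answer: -551/183 ≈ -3.0109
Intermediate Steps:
P = -6 (P = -3*1 - 3 = -3 - 3 = -6)
J = 36 (J = (-6)² = 36)
(-1689 + J)/(1457 - 908) = (-1689 + 36)/(1457 - 908) = -1653/549 = -1653*1/549 = -551/183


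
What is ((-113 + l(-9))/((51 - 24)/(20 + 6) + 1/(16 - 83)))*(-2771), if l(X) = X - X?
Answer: 545460266/1783 ≈ 3.0592e+5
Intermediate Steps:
l(X) = 0
((-113 + l(-9))/((51 - 24)/(20 + 6) + 1/(16 - 83)))*(-2771) = ((-113 + 0)/((51 - 24)/(20 + 6) + 1/(16 - 83)))*(-2771) = -113/(27/26 + 1/(-67))*(-2771) = -113/(27*(1/26) - 1/67)*(-2771) = -113/(27/26 - 1/67)*(-2771) = -113/1783/1742*(-2771) = -113*1742/1783*(-2771) = -196846/1783*(-2771) = 545460266/1783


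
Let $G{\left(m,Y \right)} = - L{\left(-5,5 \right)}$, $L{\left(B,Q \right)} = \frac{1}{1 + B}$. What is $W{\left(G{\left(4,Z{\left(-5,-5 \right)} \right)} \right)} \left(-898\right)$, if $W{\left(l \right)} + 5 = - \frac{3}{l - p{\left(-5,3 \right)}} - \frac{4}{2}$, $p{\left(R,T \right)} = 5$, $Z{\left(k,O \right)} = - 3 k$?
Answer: $\frac{108658}{19} \approx 5718.8$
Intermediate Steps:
$G{\left(m,Y \right)} = \frac{1}{4}$ ($G{\left(m,Y \right)} = - \frac{1}{1 - 5} = - \frac{1}{-4} = \left(-1\right) \left(- \frac{1}{4}\right) = \frac{1}{4}$)
$W{\left(l \right)} = -7 - \frac{3}{-5 + l}$ ($W{\left(l \right)} = -5 - \left(2 + \frac{3}{l - 5}\right) = -5 - \left(2 + \frac{3}{-5 + l}\right) = -7 - \frac{3}{-5 + l}$)
$W{\left(G{\left(4,Z{\left(-5,-5 \right)} \right)} \right)} \left(-898\right) = \frac{32 - \frac{7}{4}}{-5 + \frac{1}{4}} \left(-898\right) = \frac{32 - \frac{7}{4}}{- \frac{19}{4}} \left(-898\right) = \left(- \frac{4}{19}\right) \frac{121}{4} \left(-898\right) = \left(- \frac{121}{19}\right) \left(-898\right) = \frac{108658}{19}$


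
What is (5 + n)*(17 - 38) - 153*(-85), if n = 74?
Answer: 11346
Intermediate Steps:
(5 + n)*(17 - 38) - 153*(-85) = (5 + 74)*(17 - 38) - 153*(-85) = 79*(-21) + 13005 = -1659 + 13005 = 11346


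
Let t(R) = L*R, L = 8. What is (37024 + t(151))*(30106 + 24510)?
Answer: 2088078912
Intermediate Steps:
t(R) = 8*R
(37024 + t(151))*(30106 + 24510) = (37024 + 8*151)*(30106 + 24510) = (37024 + 1208)*54616 = 38232*54616 = 2088078912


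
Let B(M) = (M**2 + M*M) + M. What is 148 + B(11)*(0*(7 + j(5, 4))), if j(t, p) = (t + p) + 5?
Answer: 148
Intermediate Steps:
j(t, p) = 5 + p + t (j(t, p) = (p + t) + 5 = 5 + p + t)
B(M) = M + 2*M**2 (B(M) = (M**2 + M**2) + M = 2*M**2 + M = M + 2*M**2)
148 + B(11)*(0*(7 + j(5, 4))) = 148 + (11*(1 + 2*11))*(0*(7 + (5 + 4 + 5))) = 148 + (11*(1 + 22))*(0*(7 + 14)) = 148 + (11*23)*(0*21) = 148 + 253*0 = 148 + 0 = 148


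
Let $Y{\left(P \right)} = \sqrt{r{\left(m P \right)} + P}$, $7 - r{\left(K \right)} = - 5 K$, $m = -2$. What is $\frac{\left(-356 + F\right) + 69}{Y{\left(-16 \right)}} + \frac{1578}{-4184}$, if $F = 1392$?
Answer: $- \frac{789}{2092} + \frac{1105 \sqrt{151}}{151} \approx 89.547$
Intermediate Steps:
$r{\left(K \right)} = 7 + 5 K$ ($r{\left(K \right)} = 7 - - 5 K = 7 + 5 K$)
$Y{\left(P \right)} = \sqrt{7 - 9 P}$ ($Y{\left(P \right)} = \sqrt{\left(7 + 5 \left(- 2 P\right)\right) + P} = \sqrt{\left(7 - 10 P\right) + P} = \sqrt{7 - 9 P}$)
$\frac{\left(-356 + F\right) + 69}{Y{\left(-16 \right)}} + \frac{1578}{-4184} = \frac{\left(-356 + 1392\right) + 69}{\sqrt{7 - -144}} + \frac{1578}{-4184} = \frac{1036 + 69}{\sqrt{7 + 144}} + 1578 \left(- \frac{1}{4184}\right) = \frac{1105}{\sqrt{151}} - \frac{789}{2092} = 1105 \frac{\sqrt{151}}{151} - \frac{789}{2092} = \frac{1105 \sqrt{151}}{151} - \frac{789}{2092} = - \frac{789}{2092} + \frac{1105 \sqrt{151}}{151}$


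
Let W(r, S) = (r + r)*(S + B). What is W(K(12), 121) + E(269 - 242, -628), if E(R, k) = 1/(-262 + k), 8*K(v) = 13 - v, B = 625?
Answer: 82992/445 ≈ 186.50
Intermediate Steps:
K(v) = 13/8 - v/8 (K(v) = (13 - v)/8 = 13/8 - v/8)
W(r, S) = 2*r*(625 + S) (W(r, S) = (r + r)*(S + 625) = (2*r)*(625 + S) = 2*r*(625 + S))
W(K(12), 121) + E(269 - 242, -628) = 2*(13/8 - 1/8*12)*(625 + 121) + 1/(-262 - 628) = 2*(13/8 - 3/2)*746 + 1/(-890) = 2*(1/8)*746 - 1/890 = 373/2 - 1/890 = 82992/445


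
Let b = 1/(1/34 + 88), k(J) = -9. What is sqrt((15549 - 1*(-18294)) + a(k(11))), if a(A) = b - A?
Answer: sqrt(303247976510)/2993 ≈ 183.99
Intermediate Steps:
b = 34/2993 (b = 1/(1/34 + 88) = 1/(2993/34) = 34/2993 ≈ 0.011360)
a(A) = 34/2993 - A
sqrt((15549 - 1*(-18294)) + a(k(11))) = sqrt((15549 - 1*(-18294)) + (34/2993 - 1*(-9))) = sqrt((15549 + 18294) + (34/2993 + 9)) = sqrt(33843 + 26971/2993) = sqrt(101319070/2993) = sqrt(303247976510)/2993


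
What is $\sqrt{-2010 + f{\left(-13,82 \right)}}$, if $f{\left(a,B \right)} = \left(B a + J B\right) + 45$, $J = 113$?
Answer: $\sqrt{6235} \approx 78.962$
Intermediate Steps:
$f{\left(a,B \right)} = 45 + 113 B + B a$ ($f{\left(a,B \right)} = \left(B a + 113 B\right) + 45 = \left(113 B + B a\right) + 45 = 45 + 113 B + B a$)
$\sqrt{-2010 + f{\left(-13,82 \right)}} = \sqrt{-2010 + \left(45 + 113 \cdot 82 + 82 \left(-13\right)\right)} = \sqrt{-2010 + \left(45 + 9266 - 1066\right)} = \sqrt{-2010 + 8245} = \sqrt{6235}$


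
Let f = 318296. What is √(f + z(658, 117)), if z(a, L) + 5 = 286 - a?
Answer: √317919 ≈ 563.84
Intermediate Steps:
z(a, L) = 281 - a (z(a, L) = -5 + (286 - a) = 281 - a)
√(f + z(658, 117)) = √(318296 + (281 - 1*658)) = √(318296 + (281 - 658)) = √(318296 - 377) = √317919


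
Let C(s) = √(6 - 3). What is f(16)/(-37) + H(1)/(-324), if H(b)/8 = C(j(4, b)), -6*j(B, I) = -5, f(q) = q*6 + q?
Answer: -112/37 - 2*√3/81 ≈ -3.0698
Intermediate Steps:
f(q) = 7*q (f(q) = 6*q + q = 7*q)
j(B, I) = ⅚ (j(B, I) = -⅙*(-5) = ⅚)
C(s) = √3
H(b) = 8*√3
f(16)/(-37) + H(1)/(-324) = (7*16)/(-37) + (8*√3)/(-324) = 112*(-1/37) + (8*√3)*(-1/324) = -112/37 - 2*√3/81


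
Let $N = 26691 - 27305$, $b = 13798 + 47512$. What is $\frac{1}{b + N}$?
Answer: $\frac{1}{60696} \approx 1.6476 \cdot 10^{-5}$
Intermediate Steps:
$b = 61310$
$N = -614$
$\frac{1}{b + N} = \frac{1}{61310 - 614} = \frac{1}{60696}$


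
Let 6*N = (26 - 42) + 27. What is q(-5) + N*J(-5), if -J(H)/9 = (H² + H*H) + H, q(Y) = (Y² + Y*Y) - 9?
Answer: -1403/2 ≈ -701.50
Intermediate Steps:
q(Y) = -9 + 2*Y² (q(Y) = (Y² + Y²) - 9 = 2*Y² - 9 = -9 + 2*Y²)
N = 11/6 (N = ((26 - 42) + 27)/6 = (-16 + 27)/6 = (⅙)*11 = 11/6 ≈ 1.8333)
J(H) = -18*H² - 9*H (J(H) = -9*((H² + H*H) + H) = -9*((H² + H²) + H) = -9*(2*H² + H) = -9*(H + 2*H²) = -18*H² - 9*H)
q(-5) + N*J(-5) = (-9 + 2*(-5)²) + 11*(-9*(-5)*(1 + 2*(-5)))/6 = (-9 + 2*25) + 11*(-9*(-5)*(1 - 10))/6 = (-9 + 50) + 11*(-9*(-5)*(-9))/6 = 41 + (11/6)*(-405) = 41 - 1485/2 = -1403/2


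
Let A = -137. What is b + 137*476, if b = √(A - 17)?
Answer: 65212 + I*√154 ≈ 65212.0 + 12.41*I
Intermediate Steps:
b = I*√154 (b = √(-137 - 17) = √(-154) = I*√154 ≈ 12.41*I)
b + 137*476 = I*√154 + 137*476 = I*√154 + 65212 = 65212 + I*√154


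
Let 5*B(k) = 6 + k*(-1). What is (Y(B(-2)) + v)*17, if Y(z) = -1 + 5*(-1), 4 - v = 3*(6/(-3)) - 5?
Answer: 153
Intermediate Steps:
v = 15 (v = 4 - (3*(6/(-3)) - 5) = 4 - (3*(6*(-⅓)) - 5) = 4 - (3*(-2) - 5) = 4 - (-6 - 5) = 4 - 1*(-11) = 4 + 11 = 15)
B(k) = 6/5 - k/5 (B(k) = (6 + k*(-1))/5 = (6 - k)/5 = 6/5 - k/5)
Y(z) = -6 (Y(z) = -1 - 5 = -6)
(Y(B(-2)) + v)*17 = (-6 + 15)*17 = 9*17 = 153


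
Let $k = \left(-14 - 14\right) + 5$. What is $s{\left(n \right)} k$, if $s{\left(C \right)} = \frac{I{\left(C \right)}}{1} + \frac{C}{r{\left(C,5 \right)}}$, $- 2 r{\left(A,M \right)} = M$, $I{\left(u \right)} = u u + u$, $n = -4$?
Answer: $- \frac{1564}{5} \approx -312.8$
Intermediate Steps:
$I{\left(u \right)} = u + u^{2}$ ($I{\left(u \right)} = u^{2} + u = u + u^{2}$)
$r{\left(A,M \right)} = - \frac{M}{2}$
$s{\left(C \right)} = - \frac{2 C}{5} + C \left(1 + C\right)$ ($s{\left(C \right)} = \frac{C \left(1 + C\right)}{1} + \frac{C}{\left(- \frac{1}{2}\right) 5} = C \left(1 + C\right) 1 + \frac{C}{- \frac{5}{2}} = C \left(1 + C\right) + C \left(- \frac{2}{5}\right) = C \left(1 + C\right) - \frac{2 C}{5} = - \frac{2 C}{5} + C \left(1 + C\right)$)
$k = -23$ ($k = -28 + 5 = -23$)
$s{\left(n \right)} k = \frac{1}{5} \left(-4\right) \left(3 + 5 \left(-4\right)\right) \left(-23\right) = \frac{1}{5} \left(-4\right) \left(3 - 20\right) \left(-23\right) = \frac{1}{5} \left(-4\right) \left(-17\right) \left(-23\right) = \frac{68}{5} \left(-23\right) = - \frac{1564}{5}$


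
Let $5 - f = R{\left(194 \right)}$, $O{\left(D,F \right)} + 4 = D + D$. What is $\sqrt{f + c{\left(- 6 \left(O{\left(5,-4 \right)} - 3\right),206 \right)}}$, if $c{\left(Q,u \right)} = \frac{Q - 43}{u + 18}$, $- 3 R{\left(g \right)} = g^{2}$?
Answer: $\frac{\sqrt{354212922}}{168} \approx 112.03$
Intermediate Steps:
$R{\left(g \right)} = - \frac{g^{2}}{3}$
$O{\left(D,F \right)} = -4 + 2 D$ ($O{\left(D,F \right)} = -4 + \left(D + D\right) = -4 + 2 D$)
$f = \frac{37651}{3}$ ($f = 5 - - \frac{194^{2}}{3} = 5 - \left(- \frac{1}{3}\right) 37636 = 5 - - \frac{37636}{3} = 5 + \frac{37636}{3} = \frac{37651}{3} \approx 12550.0$)
$c{\left(Q,u \right)} = \frac{-43 + Q}{18 + u}$
$\sqrt{f + c{\left(- 6 \left(O{\left(5,-4 \right)} - 3\right),206 \right)}} = \sqrt{\frac{37651}{3} + \frac{-43 - 6 \left(\left(-4 + 2 \cdot 5\right) - 3\right)}{18 + 206}} = \sqrt{\frac{37651}{3} + \frac{-43 - 6 \left(\left(-4 + 10\right) - 3\right)}{224}} = \sqrt{\frac{37651}{3} + \frac{-43 - 6 \left(6 - 3\right)}{224}} = \sqrt{\frac{37651}{3} + \frac{-43 - 18}{224}} = \sqrt{\frac{37651}{3} + \frac{1}{224} \left(-61\right)} = \sqrt{\frac{37651}{3} - \frac{61}{224}} = \sqrt{\frac{8433641}{672}} = \frac{\sqrt{354212922}}{168}$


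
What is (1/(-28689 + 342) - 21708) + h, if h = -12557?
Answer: -971309956/28347 ≈ -34265.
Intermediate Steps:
(1/(-28689 + 342) - 21708) + h = (1/(-28689 + 342) - 21708) - 12557 = (1/(-28347) - 21708) - 12557 = (-1/28347 - 21708) - 12557 = -615356677/28347 - 12557 = -971309956/28347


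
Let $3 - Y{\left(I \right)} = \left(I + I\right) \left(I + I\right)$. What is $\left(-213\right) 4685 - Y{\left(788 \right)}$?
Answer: $1485868$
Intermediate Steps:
$Y{\left(I \right)} = 3 - 4 I^{2}$ ($Y{\left(I \right)} = 3 - \left(I + I\right) \left(I + I\right) = 3 - 2 I 2 I = 3 - 4 I^{2}$)
$\left(-213\right) 4685 - Y{\left(788 \right)} = \left(-213\right) 4685 - \left(3 - 4 \cdot 788^{2}\right) = -997905 - \left(3 - 2483776\right) = -997905 - -2483773 = -997905 + 2483773 = 1485868$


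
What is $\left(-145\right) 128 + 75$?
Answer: $-18485$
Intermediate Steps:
$\left(-145\right) 128 + 75 = -18560 + 75 = -18485$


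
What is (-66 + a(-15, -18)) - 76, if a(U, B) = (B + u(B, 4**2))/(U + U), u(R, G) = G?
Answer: -2129/15 ≈ -141.93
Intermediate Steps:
a(U, B) = (16 + B)/(2*U) (a(U, B) = (B + 4**2)/(U + U) = (B + 16)/((2*U)) = (16 + B)*(1/(2*U)) = (16 + B)/(2*U))
(-66 + a(-15, -18)) - 76 = (-66 + (1/2)*(16 - 18)/(-15)) - 76 = (-66 + (1/2)*(-1/15)*(-2)) - 76 = (-66 + 1/15) - 76 = -989/15 - 76 = -2129/15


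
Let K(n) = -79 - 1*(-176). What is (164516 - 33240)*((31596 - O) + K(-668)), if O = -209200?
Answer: 31623469468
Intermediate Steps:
K(n) = 97 (K(n) = -79 + 176 = 97)
(164516 - 33240)*((31596 - O) + K(-668)) = (164516 - 33240)*((31596 - 1*(-209200)) + 97) = 131276*((31596 + 209200) + 97) = 131276*(240796 + 97) = 131276*240893 = 31623469468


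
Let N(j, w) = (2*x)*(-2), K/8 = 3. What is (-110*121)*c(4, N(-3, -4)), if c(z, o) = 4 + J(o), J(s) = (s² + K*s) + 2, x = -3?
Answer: -5829780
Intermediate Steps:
K = 24 (K = 8*3 = 24)
J(s) = 2 + s² + 24*s (J(s) = (s² + 24*s) + 2 = 2 + s² + 24*s)
N(j, w) = 12 (N(j, w) = (2*(-3))*(-2) = -6*(-2) = 12)
c(z, o) = 6 + o² + 24*o (c(z, o) = 4 + (2 + o² + 24*o) = 6 + o² + 24*o)
(-110*121)*c(4, N(-3, -4)) = (-110*121)*(6 + 12² + 24*12) = -13310*(6 + 144 + 288) = -13310*438 = -5829780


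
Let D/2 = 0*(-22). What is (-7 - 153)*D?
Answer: 0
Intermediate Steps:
D = 0 (D = 2*(0*(-22)) = 2*0 = 0)
(-7 - 153)*D = (-7 - 153)*0 = -160*0 = 0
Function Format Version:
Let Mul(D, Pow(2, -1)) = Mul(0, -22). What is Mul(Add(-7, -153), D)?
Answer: 0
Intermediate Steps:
D = 0 (D = Mul(2, Mul(0, -22)) = Mul(2, 0) = 0)
Mul(Add(-7, -153), D) = Mul(Add(-7, -153), 0) = Mul(-160, 0) = 0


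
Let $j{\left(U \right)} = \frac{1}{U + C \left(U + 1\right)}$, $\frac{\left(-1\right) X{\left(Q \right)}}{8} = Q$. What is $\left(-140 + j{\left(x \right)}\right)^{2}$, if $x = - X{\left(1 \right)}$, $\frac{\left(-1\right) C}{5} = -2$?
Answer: $\frac{188210961}{9604} \approx 19597.0$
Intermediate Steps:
$C = 10$ ($C = \left(-5\right) \left(-2\right) = 10$)
$X{\left(Q \right)} = - 8 Q$
$x = 8$ ($x = - \left(-8\right) 1 = \left(-1\right) \left(-8\right) = 8$)
$j{\left(U \right)} = \frac{1}{10 + 11 U}$ ($j{\left(U \right)} = \frac{1}{U + 10 \left(U + 1\right)} = \frac{1}{U + 10 \left(1 + U\right)} = \frac{1}{U + \left(10 + 10 U\right)} = \frac{1}{10 + 11 U}$)
$\left(-140 + j{\left(x \right)}\right)^{2} = \left(-140 + \frac{1}{10 + 11 \cdot 8}\right)^{2} = \left(-140 + \frac{1}{10 + 88}\right)^{2} = \left(-140 + \frac{1}{98}\right)^{2} = \left(- \frac{13719}{98}\right)^{2} = \frac{188210961}{9604}$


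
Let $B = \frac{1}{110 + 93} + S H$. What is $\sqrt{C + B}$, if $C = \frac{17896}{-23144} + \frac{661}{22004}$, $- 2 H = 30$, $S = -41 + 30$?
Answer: $\frac{\sqrt{6857543817546983118173}}{6461243558} \approx 12.816$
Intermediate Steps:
$S = -11$
$H = -15$ ($H = \left(- \frac{1}{2}\right) 30 = -15$)
$B = \frac{33496}{203}$ ($B = \frac{1}{110 + 93} - -165 = \frac{1}{203} + 165 = \frac{33496}{203} \approx 165.0$)
$C = - \frac{47310675}{63657572}$ ($C = 17896 \left(- \frac{1}{23144}\right) + 661 \cdot \frac{1}{22004} = - \frac{2237}{2893} + \frac{661}{22004} = - \frac{47310675}{63657572} \approx -0.74321$)
$\sqrt{C + B} = \sqrt{- \frac{47310675}{63657572} + \frac{33496}{203}} = \sqrt{\frac{2122669964687}{12922487116}} = \frac{\sqrt{6857543817546983118173}}{6461243558}$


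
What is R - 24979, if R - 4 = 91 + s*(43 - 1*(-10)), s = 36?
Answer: -22976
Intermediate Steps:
R = 2003 (R = 4 + (91 + 36*(43 - 1*(-10))) = 4 + (91 + 36*(43 + 10)) = 4 + (91 + 36*53) = 4 + (91 + 1908) = 4 + 1999 = 2003)
R - 24979 = 2003 - 24979 = -22976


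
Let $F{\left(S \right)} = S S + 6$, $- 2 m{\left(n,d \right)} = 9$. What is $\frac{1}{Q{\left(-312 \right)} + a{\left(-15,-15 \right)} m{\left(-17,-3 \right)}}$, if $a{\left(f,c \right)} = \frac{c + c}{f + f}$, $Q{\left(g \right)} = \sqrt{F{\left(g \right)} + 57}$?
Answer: $\frac{2}{43283} + \frac{4 \sqrt{10823}}{129849} \approx 0.003251$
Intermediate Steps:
$m{\left(n,d \right)} = - \frac{9}{2}$ ($m{\left(n,d \right)} = \left(- \frac{1}{2}\right) 9 = - \frac{9}{2}$)
$F{\left(S \right)} = 6 + S^{2}$ ($F{\left(S \right)} = S^{2} + 6 = 6 + S^{2}$)
$Q{\left(g \right)} = \sqrt{63 + g^{2}}$ ($Q{\left(g \right)} = \sqrt{\left(6 + g^{2}\right) + 57} = \sqrt{63 + g^{2}}$)
$a{\left(f,c \right)} = \frac{c}{f}$ ($a{\left(f,c \right)} = \frac{2 c}{2 f} = 2 c \frac{1}{2 f} = \frac{c}{f}$)
$\frac{1}{Q{\left(-312 \right)} + a{\left(-15,-15 \right)} m{\left(-17,-3 \right)}} = \frac{1}{\sqrt{63 + \left(-312\right)^{2}} + - \frac{15}{-15} \left(- \frac{9}{2}\right)} = \frac{1}{\sqrt{63 + 97344} + \left(-15\right) \left(- \frac{1}{15}\right) \left(- \frac{9}{2}\right)} = \frac{1}{\sqrt{97407} + 1 \left(- \frac{9}{2}\right)} = \frac{1}{3 \sqrt{10823} - \frac{9}{2}} = \frac{1}{- \frac{9}{2} + 3 \sqrt{10823}}$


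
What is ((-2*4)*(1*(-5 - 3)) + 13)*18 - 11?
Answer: 1375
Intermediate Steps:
((-2*4)*(1*(-5 - 3)) + 13)*18 - 11 = (-8*(-8) + 13)*18 - 11 = (64 + 13)*18 - 11 = 77*18 - 11 = 1386 - 11 = 1375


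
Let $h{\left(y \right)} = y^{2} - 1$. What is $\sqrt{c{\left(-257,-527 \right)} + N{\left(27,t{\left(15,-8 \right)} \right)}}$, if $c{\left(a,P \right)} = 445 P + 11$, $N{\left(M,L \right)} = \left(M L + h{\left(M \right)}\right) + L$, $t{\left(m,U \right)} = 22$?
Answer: $2 i \sqrt{58290} \approx 482.87 i$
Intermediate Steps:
$h{\left(y \right)} = -1 + y^{2}$ ($h{\left(y \right)} = y^{2} - 1 = -1 + y^{2}$)
$N{\left(M,L \right)} = -1 + L + M^{2} + L M$ ($N{\left(M,L \right)} = \left(M L + \left(-1 + M^{2}\right)\right) + L = \left(L M + \left(-1 + M^{2}\right)\right) + L = \left(-1 + M^{2} + L M\right) + L = -1 + L + M^{2} + L M$)
$c{\left(a,P \right)} = 11 + 445 P$
$\sqrt{c{\left(-257,-527 \right)} + N{\left(27,t{\left(15,-8 \right)} \right)}} = \sqrt{\left(11 + 445 \left(-527\right)\right) + \left(-1 + 22 + 27^{2} + 22 \cdot 27\right)} = \sqrt{\left(11 - 234515\right) + \left(-1 + 22 + 729 + 594\right)} = \sqrt{-234504 + 1344} = \sqrt{-233160} = 2 i \sqrt{58290}$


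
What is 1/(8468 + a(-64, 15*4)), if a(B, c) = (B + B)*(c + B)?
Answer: 1/8980 ≈ 0.00011136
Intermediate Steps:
a(B, c) = 2*B*(B + c) (a(B, c) = (2*B)*(B + c) = 2*B*(B + c))
1/(8468 + a(-64, 15*4)) = 1/(8468 + 2*(-64)*(-64 + 15*4)) = 1/(8468 + 2*(-64)*(-64 + 60)) = 1/(8468 + 2*(-64)*(-4)) = 1/(8468 + 512) = 1/8980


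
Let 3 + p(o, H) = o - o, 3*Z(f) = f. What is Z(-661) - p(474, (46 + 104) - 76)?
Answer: -652/3 ≈ -217.33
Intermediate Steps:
Z(f) = f/3
p(o, H) = -3 (p(o, H) = -3 + (o - o) = -3 + 0 = -3)
Z(-661) - p(474, (46 + 104) - 76) = (1/3)*(-661) - 1*(-3) = -661/3 + 3 = -652/3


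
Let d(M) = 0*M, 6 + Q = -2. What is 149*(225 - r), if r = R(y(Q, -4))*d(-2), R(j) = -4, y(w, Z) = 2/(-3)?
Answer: 33525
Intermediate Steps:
Q = -8 (Q = -6 - 2 = -8)
y(w, Z) = -⅔ (y(w, Z) = 2*(-⅓) = -⅔)
d(M) = 0
r = 0 (r = -4*0 = 0)
149*(225 - r) = 149*(225 - 1*0) = 149*(225 + 0) = 149*225 = 33525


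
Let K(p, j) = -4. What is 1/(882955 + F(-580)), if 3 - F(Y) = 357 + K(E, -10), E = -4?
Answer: 1/882605 ≈ 1.1330e-6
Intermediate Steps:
F(Y) = -350 (F(Y) = 3 - (357 - 4) = 3 - 1*353 = 3 - 353 = -350)
1/(882955 + F(-580)) = 1/(882955 - 350) = 1/882605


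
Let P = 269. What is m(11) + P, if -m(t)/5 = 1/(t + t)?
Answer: 5913/22 ≈ 268.77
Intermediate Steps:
m(t) = -5/(2*t) (m(t) = -5/(t + t) = -5*1/(2*t) = -5/(2*t))
m(11) + P = -5/2/11 + 269 = -5/2*1/11 + 269 = -5/22 + 269 = 5913/22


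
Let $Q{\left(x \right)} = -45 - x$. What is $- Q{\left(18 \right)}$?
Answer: $63$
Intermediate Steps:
$- Q{\left(18 \right)} = - (-45 - 18) = \left(-1\right) \left(-63\right) = 63$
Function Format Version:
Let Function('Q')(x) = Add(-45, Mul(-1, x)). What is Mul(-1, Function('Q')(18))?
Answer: 63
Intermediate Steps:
Mul(-1, Function('Q')(18)) = Mul(-1, Add(-45, Mul(-1, 18))) = Mul(-1, Add(-45, -18)) = Mul(-1, -63) = 63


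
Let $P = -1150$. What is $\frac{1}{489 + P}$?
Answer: $- \frac{1}{661} \approx -0.0015129$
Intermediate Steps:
$\frac{1}{489 + P} = \frac{1}{489 - 1150} = \frac{1}{-661} = - \frac{1}{661}$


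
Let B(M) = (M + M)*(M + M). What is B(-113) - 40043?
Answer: 11033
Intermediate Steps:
B(M) = 4*M² (B(M) = (2*M)*(2*M) = 4*M²)
B(-113) - 40043 = 4*(-113)² - 40043 = 4*12769 - 40043 = 51076 - 40043 = 11033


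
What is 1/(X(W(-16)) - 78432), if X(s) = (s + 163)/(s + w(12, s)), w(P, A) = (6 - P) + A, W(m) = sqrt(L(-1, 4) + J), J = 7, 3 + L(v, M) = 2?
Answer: -942174/73974265411 + 332*sqrt(6)/73974265411 ≈ -1.2726e-5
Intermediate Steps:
L(v, M) = -1 (L(v, M) = -3 + 2 = -1)
W(m) = sqrt(6) (W(m) = sqrt(-1 + 7) = sqrt(6))
w(P, A) = 6 + A - P
X(s) = (163 + s)/(-6 + 2*s) (X(s) = (s + 163)/(s + (6 + s - 1*12)) = (163 + s)/(s + (6 + s - 12)) = (163 + s)/(s + (-6 + s)) = (163 + s)/(-6 + 2*s))
1/(X(W(-16)) - 78432) = 1/((163 + sqrt(6))/(2*(-3 + sqrt(6))) - 78432) = 1/(-78432 + (163 + sqrt(6))/(2*(-3 + sqrt(6))))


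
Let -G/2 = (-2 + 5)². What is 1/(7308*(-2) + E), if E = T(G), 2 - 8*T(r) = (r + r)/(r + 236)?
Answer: -218/3186229 ≈ -6.8419e-5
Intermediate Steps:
G = -18 (G = -2*(-2 + 5)² = -2*3² = -2*9 = -18)
T(r) = ¼ - r/(4*(236 + r)) (T(r) = ¼ - (r + r)/(8*(r + 236)) = ¼ - 2*r/(8*(236 + r)) = ¼ - r/(4*(236 + r)))
E = 59/218 (E = 59/(236 - 18) = 59/218 ≈ 0.27064)
1/(7308*(-2) + E) = 1/(7308*(-2) + 59/218) = 1/(-14616 + 59/218) = 1/(-3186229/218) = -218/3186229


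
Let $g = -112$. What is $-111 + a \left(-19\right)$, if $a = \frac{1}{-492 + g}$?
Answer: $- \frac{67025}{604} \approx -110.97$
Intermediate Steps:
$a = - \frac{1}{604}$ ($a = \frac{1}{-492 - 112} = \frac{1}{-604} = - \frac{1}{604} \approx -0.0016556$)
$-111 + a \left(-19\right) = -111 - - \frac{19}{604} = -111 + \frac{19}{604} = - \frac{67025}{604}$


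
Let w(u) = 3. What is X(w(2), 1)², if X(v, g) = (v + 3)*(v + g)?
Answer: 576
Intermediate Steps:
X(v, g) = (3 + v)*(g + v)
X(w(2), 1)² = (3² + 3*1 + 3*3 + 1*3)² = (9 + 3 + 9 + 3)² = 24² = 576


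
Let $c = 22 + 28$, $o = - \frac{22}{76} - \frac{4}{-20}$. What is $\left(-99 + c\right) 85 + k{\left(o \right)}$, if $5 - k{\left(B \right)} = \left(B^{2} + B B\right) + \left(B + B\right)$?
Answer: $- \frac{75085059}{18050} \approx -4159.8$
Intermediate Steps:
$o = - \frac{17}{190}$ ($o = \left(-22\right) \frac{1}{76} - - \frac{1}{5} = - \frac{11}{38} + \frac{1}{5} = - \frac{17}{190} \approx -0.089474$)
$c = 50$
$k{\left(B \right)} = 5 - 2 B - 2 B^{2}$ ($k{\left(B \right)} = 5 - \left(\left(B^{2} + B B\right) + \left(B + B\right)\right) = 5 - \left(\left(B^{2} + B^{2}\right) + 2 B\right) = 5 - \left(2 B^{2} + 2 B\right) = 5 - \left(2 B + 2 B^{2}\right) = 5 - 2 B - 2 B^{2}$)
$\left(-99 + c\right) 85 + k{\left(o \right)} = \left(-99 + 50\right) 85 - \left(- \frac{492}{95} + \frac{289}{18050}\right) = \left(-49\right) 85 + \left(5 + \frac{17}{95} - \frac{289}{18050}\right) = -4165 + \left(5 + \frac{17}{95} - \frac{289}{18050}\right) = -4165 + \frac{93191}{18050} = - \frac{75085059}{18050}$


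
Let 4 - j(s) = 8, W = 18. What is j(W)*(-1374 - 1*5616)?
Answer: 27960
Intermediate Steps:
j(s) = -4 (j(s) = 4 - 1*8 = 4 - 8 = -4)
j(W)*(-1374 - 1*5616) = -4*(-1374 - 1*5616) = -4*(-1374 - 5616) = -4*(-6990) = 27960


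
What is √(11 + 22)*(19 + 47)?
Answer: 66*√33 ≈ 379.14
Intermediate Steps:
√(11 + 22)*(19 + 47) = √33*66 = 66*√33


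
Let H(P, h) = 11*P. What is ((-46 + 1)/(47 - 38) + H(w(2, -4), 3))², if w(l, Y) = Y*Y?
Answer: 29241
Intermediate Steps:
w(l, Y) = Y²
((-46 + 1)/(47 - 38) + H(w(2, -4), 3))² = ((-46 + 1)/(47 - 38) + 11*(-4)²)² = (-45/9 + 11*16)² = (-45*⅑ + 176)² = (-5 + 176)² = 171² = 29241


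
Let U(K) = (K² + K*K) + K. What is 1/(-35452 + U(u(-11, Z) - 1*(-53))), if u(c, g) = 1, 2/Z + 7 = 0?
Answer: -1/29566 ≈ -3.3823e-5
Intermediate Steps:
Z = -2/7 (Z = 2/(-7 + 0) = 2/(-7) = 2*(-⅐) = -2/7 ≈ -0.28571)
U(K) = K + 2*K² (U(K) = (K² + K²) + K = 2*K² + K = K + 2*K²)
1/(-35452 + U(u(-11, Z) - 1*(-53))) = 1/(-35452 + (1 - 1*(-53))*(1 + 2*(1 - 1*(-53)))) = 1/(-35452 + (1 + 53)*(1 + 2*(1 + 53))) = 1/(-35452 + 54*(1 + 2*54)) = 1/(-35452 + 54*(1 + 108)) = 1/(-35452 + 54*109) = 1/(-35452 + 5886) = 1/(-29566) = -1/29566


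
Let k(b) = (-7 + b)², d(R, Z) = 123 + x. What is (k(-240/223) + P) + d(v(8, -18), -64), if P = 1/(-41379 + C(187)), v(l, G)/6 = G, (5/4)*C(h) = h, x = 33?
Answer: 2267889896130/10251484163 ≈ 221.23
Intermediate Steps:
C(h) = 4*h/5
v(l, G) = 6*G
d(R, Z) = 156 (d(R, Z) = 123 + 33 = 156)
P = -5/206147 (P = 1/(-41379 + (⅘)*187) = 1/(-41379 + 748/5) = 1/(-206147/5) = -5/206147 ≈ -2.4255e-5)
(k(-240/223) + P) + d(v(8, -18), -64) = ((-7 - 240/223)² - 5/206147) + 156 = ((-1801/223)² - 5/206147) + 156 = (3243601/49729 - 5/206147) + 156 = 668658366702/10251484163 + 156 = 2267889896130/10251484163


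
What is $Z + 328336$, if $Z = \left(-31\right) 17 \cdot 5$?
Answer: $325701$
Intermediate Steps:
$Z = -2635$ ($Z = \left(-527\right) 5 = -2635$)
$Z + 328336 = -2635 + 328336 = 325701$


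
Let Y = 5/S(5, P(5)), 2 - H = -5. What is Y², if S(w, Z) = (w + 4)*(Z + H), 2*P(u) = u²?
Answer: 100/123201 ≈ 0.00081168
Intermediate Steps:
H = 7 (H = 2 - 1*(-5) = 2 + 5 = 7)
P(u) = u²/2
S(w, Z) = (4 + w)*(7 + Z) (S(w, Z) = (w + 4)*(Z + 7) = (4 + w)*(7 + Z))
Y = 10/351 (Y = 5/(28 + 4*((½)*5²) + 7*5 + ((½)*5²)*5) = 5/(28 + 4*((½)*25) + 35 + ((½)*25)*5) = 5/(28 + 4*(25/2) + 35 + (25/2)*5) = 5/(28 + 50 + 35 + 125/2) = 5/(351/2) = 5*(2/351) = 10/351 ≈ 0.028490)
Y² = (10/351)² = 100/123201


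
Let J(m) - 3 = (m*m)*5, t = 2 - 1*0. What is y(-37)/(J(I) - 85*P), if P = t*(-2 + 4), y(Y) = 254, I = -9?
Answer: 127/34 ≈ 3.7353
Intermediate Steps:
t = 2 (t = 2 + 0 = 2)
P = 4 (P = 2*(-2 + 4) = 2*2 = 4)
J(m) = 3 + 5*m**2 (J(m) = 3 + (m*m)*5 = 3 + m**2*5 = 3 + 5*m**2)
y(-37)/(J(I) - 85*P) = 254/((3 + 5*(-9)**2) - 85*4) = 254/((3 + 5*81) - 340) = 254/((3 + 405) - 340) = 254/(408 - 340) = 254/68 = 254*(1/68) = 127/34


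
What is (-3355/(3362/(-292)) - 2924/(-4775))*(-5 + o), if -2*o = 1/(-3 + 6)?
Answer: -12109909719/8026775 ≈ -1508.7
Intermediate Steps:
o = -⅙ (o = -1/(2*(-3 + 6)) = -½/3 = -½*⅓ = -⅙ ≈ -0.16667)
(-3355/(3362/(-292)) - 2924/(-4775))*(-5 + o) = (-3355/(3362/(-292)) - 2924/(-4775))*(-5 - ⅙) = (-3355/(3362*(-1/292)) - 2924*(-1/4775))*(-31/6) = (-3355/(-1681/146) + 2924/4775)*(-31/6) = (-3355*(-146/1681) + 2924/4775)*(-31/6) = (489830/1681 + 2924/4775)*(-31/6) = (2343853494/8026775)*(-31/6) = -12109909719/8026775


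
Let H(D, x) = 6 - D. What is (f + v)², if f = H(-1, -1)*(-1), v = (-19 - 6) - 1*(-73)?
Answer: 1681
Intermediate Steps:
v = 48 (v = -25 + 73 = 48)
f = -7 (f = (6 - 1*(-1))*(-1) = (6 + 1)*(-1) = 7*(-1) = -7)
(f + v)² = (-7 + 48)² = 41² = 1681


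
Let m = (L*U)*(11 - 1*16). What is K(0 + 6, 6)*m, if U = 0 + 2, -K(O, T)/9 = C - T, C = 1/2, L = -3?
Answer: 1485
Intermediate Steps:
C = ½ ≈ 0.50000
K(O, T) = -9/2 + 9*T (K(O, T) = -9*(½ - T) = -9/2 + 9*T)
U = 2
m = 30 (m = (-3*2)*(11 - 1*16) = -6*(11 - 16) = -6*(-5) = 30)
K(0 + 6, 6)*m = (-9/2 + 9*6)*30 = (-9/2 + 54)*30 = (99/2)*30 = 1485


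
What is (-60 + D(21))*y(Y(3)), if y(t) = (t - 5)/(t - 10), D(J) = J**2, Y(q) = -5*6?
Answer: 2667/8 ≈ 333.38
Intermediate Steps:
Y(q) = -30
y(t) = (-5 + t)/(-10 + t)
(-60 + D(21))*y(Y(3)) = (-60 + 21**2)*((-5 - 30)/(-10 - 30)) = (-60 + 441)*(-35/(-40)) = 381*(-1/40*(-35)) = 381*(7/8) = 2667/8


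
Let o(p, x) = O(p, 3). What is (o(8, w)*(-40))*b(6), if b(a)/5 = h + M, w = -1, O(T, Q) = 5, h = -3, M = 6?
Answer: -3000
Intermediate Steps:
b(a) = 15 (b(a) = 5*(-3 + 6) = 5*3 = 15)
o(p, x) = 5
(o(8, w)*(-40))*b(6) = (5*(-40))*15 = -200*15 = -3000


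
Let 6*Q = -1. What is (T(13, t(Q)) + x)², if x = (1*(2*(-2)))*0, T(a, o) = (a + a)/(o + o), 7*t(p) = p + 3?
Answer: 298116/289 ≈ 1031.5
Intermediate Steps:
Q = -⅙ (Q = (⅙)*(-1) = -⅙ ≈ -0.16667)
t(p) = 3/7 + p/7 (t(p) = (p + 3)/7 = (3 + p)/7 = 3/7 + p/7)
T(a, o) = a/o (T(a, o) = (2*a)/((2*o)) = (2*a)*(1/(2*o)) = a/o)
x = 0 (x = (1*(-4))*0 = -4*0 = 0)
(T(13, t(Q)) + x)² = (13/(3/7 + (⅐)*(-⅙)) + 0)² = (13/(3/7 - 1/42) + 0)² = (13/(17/42) + 0)² = (13*(42/17) + 0)² = (546/17 + 0)² = (546/17)² = 298116/289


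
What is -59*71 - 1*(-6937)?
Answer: 2748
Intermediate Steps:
-59*71 - 1*(-6937) = -4189 + 6937 = 2748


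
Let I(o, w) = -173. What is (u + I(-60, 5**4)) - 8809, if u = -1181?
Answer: -10163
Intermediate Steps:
(u + I(-60, 5**4)) - 8809 = (-1181 - 173) - 8809 = -1354 - 8809 = -10163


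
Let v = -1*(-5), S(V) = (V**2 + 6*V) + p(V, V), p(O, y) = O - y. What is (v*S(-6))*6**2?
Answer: 0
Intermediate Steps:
S(V) = V**2 + 6*V (S(V) = (V**2 + 6*V) + (V - V) = (V**2 + 6*V) + 0 = V**2 + 6*V)
v = 5
(v*S(-6))*6**2 = (5*(-6*(6 - 6)))*6**2 = (5*(-6*0))*36 = (5*0)*36 = 0*36 = 0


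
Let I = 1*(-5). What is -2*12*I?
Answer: 120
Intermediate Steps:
I = -5
-2*12*I = -2*12*(-5) = -24*(-5) = -1*(-120) = 120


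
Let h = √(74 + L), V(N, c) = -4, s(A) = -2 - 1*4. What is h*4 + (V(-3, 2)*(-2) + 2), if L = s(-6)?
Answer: 10 + 8*√17 ≈ 42.985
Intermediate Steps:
s(A) = -6 (s(A) = -2 - 4 = -6)
L = -6
h = 2*√17 (h = √(74 - 6) = √68 = 2*√17 ≈ 8.2462)
h*4 + (V(-3, 2)*(-2) + 2) = (2*√17)*4 + (-4*(-2) + 2) = 8*√17 + (8 + 2) = 8*√17 + 10 = 10 + 8*√17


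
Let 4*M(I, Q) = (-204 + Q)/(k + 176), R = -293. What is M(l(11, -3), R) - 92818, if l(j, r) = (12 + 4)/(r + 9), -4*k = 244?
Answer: -42696777/460 ≈ -92819.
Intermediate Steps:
k = -61 (k = -1/4*244 = -61)
l(j, r) = 16/(9 + r)
M(I, Q) = -51/115 + Q/460 (M(I, Q) = ((-204 + Q)/(-61 + 176))/4 = ((-204 + Q)/115)/4 = ((-204 + Q)*(1/115))/4 = (-204/115 + Q/115)/4 = -51/115 + Q/460)
M(l(11, -3), R) - 92818 = (-51/115 + (1/460)*(-293)) - 92818 = (-51/115 - 293/460) - 92818 = -497/460 - 92818 = -42696777/460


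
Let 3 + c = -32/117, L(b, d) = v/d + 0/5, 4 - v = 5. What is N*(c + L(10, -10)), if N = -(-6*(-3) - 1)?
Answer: 63121/1170 ≈ 53.950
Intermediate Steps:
v = -1 (v = 4 - 1*5 = 4 - 5 = -1)
L(b, d) = -1/d (L(b, d) = -1/d + 0/5 = -1/d + 0*(⅕) = -1/d + 0 = -1/d)
c = -383/117 (c = -3 - 32/117 = -383/117 ≈ -3.2735)
N = -17 (N = -(18 - 1) = -1*17 = -17)
N*(c + L(10, -10)) = -17*(-383/117 - 1/(-10)) = -17*(-383/117 - 1*(-⅒)) = -17*(-383/117 + ⅒) = -17*(-3713/1170) = 63121/1170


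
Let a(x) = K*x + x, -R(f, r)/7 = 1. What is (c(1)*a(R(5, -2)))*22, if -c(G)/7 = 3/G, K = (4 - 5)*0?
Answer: 3234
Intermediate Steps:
K = 0 (K = -1*0 = 0)
R(f, r) = -7 (R(f, r) = -7*1 = -7)
c(G) = -21/G
a(x) = x (a(x) = 0*x + x = 0 + x = x)
(c(1)*a(R(5, -2)))*22 = (-21/1*(-7))*22 = (-21*1*(-7))*22 = -21*(-7)*22 = 147*22 = 3234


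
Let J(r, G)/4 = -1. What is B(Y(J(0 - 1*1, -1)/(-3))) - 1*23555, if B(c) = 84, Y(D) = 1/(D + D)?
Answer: -23471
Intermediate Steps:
J(r, G) = -4 (J(r, G) = 4*(-1) = -4)
Y(D) = 1/(2*D)
B(Y(J(0 - 1*1, -1)/(-3))) - 1*23555 = 84 - 1*23555 = 84 - 23555 = -23471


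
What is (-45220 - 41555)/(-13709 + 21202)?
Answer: -86775/7493 ≈ -11.581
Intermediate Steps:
(-45220 - 41555)/(-13709 + 21202) = -86775/7493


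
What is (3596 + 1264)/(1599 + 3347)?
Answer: 2430/2473 ≈ 0.98261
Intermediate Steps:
(3596 + 1264)/(1599 + 3347) = 4860/4946 = 4860*(1/4946) = 2430/2473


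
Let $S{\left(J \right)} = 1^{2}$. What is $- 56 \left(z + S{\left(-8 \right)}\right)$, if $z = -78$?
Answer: $4312$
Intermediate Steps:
$S{\left(J \right)} = 1$
$- 56 \left(z + S{\left(-8 \right)}\right) = - 56 \left(-78 + 1\right) = \left(-56\right) \left(-77\right) = 4312$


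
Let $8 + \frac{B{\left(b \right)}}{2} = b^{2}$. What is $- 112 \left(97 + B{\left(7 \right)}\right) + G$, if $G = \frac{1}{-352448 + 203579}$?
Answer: $- \frac{2984525713}{148869} \approx -20048.0$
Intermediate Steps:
$G = - \frac{1}{148869}$ ($G = \frac{1}{-148869} = - \frac{1}{148869} \approx -6.7173 \cdot 10^{-6}$)
$B{\left(b \right)} = -16 + 2 b^{2}$
$- 112 \left(97 + B{\left(7 \right)}\right) + G = - 112 \left(97 - \left(16 - 2 \cdot 7^{2}\right)\right) - \frac{1}{148869} = - 112 \left(97 + \left(-16 + 2 \cdot 49\right)\right) - \frac{1}{148869} = - 112 \left(97 + \left(-16 + 98\right)\right) - \frac{1}{148869} = - 112 \left(97 + 82\right) - \frac{1}{148869} = \left(-112\right) 179 - \frac{1}{148869} = -20048 - \frac{1}{148869} = - \frac{2984525713}{148869}$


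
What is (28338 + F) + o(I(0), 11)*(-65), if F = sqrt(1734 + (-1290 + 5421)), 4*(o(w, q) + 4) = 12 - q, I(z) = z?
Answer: 114327/4 + sqrt(5865) ≈ 28658.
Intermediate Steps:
o(w, q) = -1 - q/4 (o(w, q) = -4 + (12 - q)/4 = -4 + (3 - q/4) = -1 - q/4)
F = sqrt(5865) (F = sqrt(1734 + 4131) = sqrt(5865) ≈ 76.583)
(28338 + F) + o(I(0), 11)*(-65) = (28338 + sqrt(5865)) + (-1 - 1/4*11)*(-65) = (28338 + sqrt(5865)) + (-1 - 11/4)*(-65) = (28338 + sqrt(5865)) - 15/4*(-65) = (28338 + sqrt(5865)) + 975/4 = 114327/4 + sqrt(5865)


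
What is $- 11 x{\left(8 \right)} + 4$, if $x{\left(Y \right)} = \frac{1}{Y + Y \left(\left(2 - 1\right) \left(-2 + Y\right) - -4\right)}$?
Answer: $\frac{31}{8} \approx 3.875$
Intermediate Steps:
$x{\left(Y \right)} = \frac{1}{Y + Y \left(2 + Y\right)}$ ($x{\left(Y \right)} = \frac{1}{Y + Y \left(1 \left(-2 + Y\right) + 4\right)} = \frac{1}{Y + Y \left(\left(-2 + Y\right) + 4\right)} = \frac{1}{Y + Y \left(2 + Y\right)}$)
$- 11 x{\left(8 \right)} + 4 = - 11 \frac{1}{8 \left(3 + 8\right)} + 4 = - 11 \frac{1}{8 \cdot 11} + 4 = - 11 \cdot \frac{1}{8} \cdot \frac{1}{11} + 4 = \left(-11\right) \frac{1}{88} + 4 = - \frac{1}{8} + 4 = \frac{31}{8}$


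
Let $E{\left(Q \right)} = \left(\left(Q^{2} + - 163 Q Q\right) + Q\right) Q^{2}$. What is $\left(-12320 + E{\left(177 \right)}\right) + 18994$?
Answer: $-158998459135$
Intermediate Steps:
$E{\left(Q \right)} = Q^{2} \left(Q - 162 Q^{2}\right)$ ($E{\left(Q \right)} = \left(\left(Q^{2} - 163 Q^{2}\right) + Q\right) Q^{2} = \left(- 162 Q^{2} + Q\right) Q^{2} = \left(Q - 162 Q^{2}\right) Q^{2} = Q^{2} \left(Q - 162 Q^{2}\right)$)
$\left(-12320 + E{\left(177 \right)}\right) + 18994 = \left(-12320 + 177^{3} \left(1 - 28674\right)\right) + 18994 = \left(-12320 + 5545233 \left(1 - 28674\right)\right) + 18994 = \left(-12320 + 5545233 \left(-28673\right)\right) + 18994 = \left(-12320 - 158998465809\right) + 18994 = -158998478129 + 18994 = -158998459135$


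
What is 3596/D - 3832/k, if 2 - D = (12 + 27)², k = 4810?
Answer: -372864/117845 ≈ -3.1640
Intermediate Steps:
D = -1519 (D = 2 - (12 + 27)² = 2 - 1*39² = 2 - 1*1521 = 2 - 1521 = -1519)
3596/D - 3832/k = 3596/(-1519) - 3832/4810 = 3596*(-1/1519) - 3832*1/4810 = -116/49 - 1916/2405 = -372864/117845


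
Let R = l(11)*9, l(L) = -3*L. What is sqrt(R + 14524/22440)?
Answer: I*sqrt(9326843790)/5610 ≈ 17.215*I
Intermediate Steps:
R = -297 (R = -3*11*9 = -33*9 = -297)
sqrt(R + 14524/22440) = sqrt(-297 + 14524/22440) = sqrt(-297 + 14524*(1/22440)) = sqrt(-297 + 3631/5610) = sqrt(-1662539/5610) = I*sqrt(9326843790)/5610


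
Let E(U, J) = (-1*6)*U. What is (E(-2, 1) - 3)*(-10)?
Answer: -90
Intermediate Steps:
E(U, J) = -6*U
(E(-2, 1) - 3)*(-10) = (-6*(-2) - 3)*(-10) = (12 - 3)*(-10) = 9*(-10) = -90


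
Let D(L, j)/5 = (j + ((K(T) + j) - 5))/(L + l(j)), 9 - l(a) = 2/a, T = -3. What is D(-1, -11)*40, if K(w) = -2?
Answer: -6380/9 ≈ -708.89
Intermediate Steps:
l(a) = 9 - 2/a
D(L, j) = 5*(-7 + 2*j)/(9 + L - 2/j) (D(L, j) = 5*((j + ((-2 + j) - 5))/(L + (9 - 2/j))) = 5*((j + (-7 + j))/(9 + L - 2/j)) = 5*((-7 + 2*j)/(9 + L - 2/j)) = 5*(-7 + 2*j)/(9 + L - 2/j))
D(-1, -11)*40 = (5*(-11)*(-7 + 2*(-11))/(-2 + 9*(-11) - 1*(-11)))*40 = (5*(-11)*(-7 - 22)/(-2 - 99 + 11))*40 = (5*(-11)*(-29)/(-90))*40 = (5*(-11)*(-1/90)*(-29))*40 = -319/18*40 = -6380/9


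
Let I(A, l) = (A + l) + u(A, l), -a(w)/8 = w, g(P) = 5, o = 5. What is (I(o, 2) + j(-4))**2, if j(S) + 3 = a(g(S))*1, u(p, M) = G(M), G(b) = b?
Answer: 1156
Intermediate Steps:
u(p, M) = M
a(w) = -8*w
j(S) = -43 (j(S) = -3 - 8*5*1 = -3 - 40*1 = -3 - 40 = -43)
I(A, l) = A + 2*l (I(A, l) = (A + l) + l = A + 2*l)
(I(o, 2) + j(-4))**2 = ((5 + 2*2) - 43)**2 = ((5 + 4) - 43)**2 = (9 - 43)**2 = (-34)**2 = 1156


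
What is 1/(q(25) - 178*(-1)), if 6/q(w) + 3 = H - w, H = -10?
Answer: 19/3379 ≈ 0.0056230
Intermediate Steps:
q(w) = 6/(-13 - w) (q(w) = 6/(-3 + (-10 - w)) = 6/(-13 - w))
1/(q(25) - 178*(-1)) = 1/(-6/(13 + 25) - 178*(-1)) = 1/(-6/38 + 178) = 1/(-6*1/38 + 178) = 1/(-3/19 + 178) = 1/(3379/19) = 19/3379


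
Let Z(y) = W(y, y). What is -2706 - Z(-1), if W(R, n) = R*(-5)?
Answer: -2711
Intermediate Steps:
W(R, n) = -5*R
Z(y) = -5*y
-2706 - Z(-1) = -2706 - (-5)*(-1) = -2706 - 1*5 = -2706 - 5 = -2711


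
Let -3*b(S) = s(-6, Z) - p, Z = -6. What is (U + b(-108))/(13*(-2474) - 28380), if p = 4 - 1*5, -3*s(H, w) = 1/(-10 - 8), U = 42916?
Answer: -6952337/9807804 ≈ -0.70886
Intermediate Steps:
s(H, w) = 1/54 (s(H, w) = -1/(3*(-10 - 8)) = -1/3/(-18) = -1/3*(-1/18) = 1/54)
p = -1 (p = 4 - 5 = -1)
b(S) = -55/162 (b(S) = -(1/54 - 1*(-1))/3 = -(1/54 + 1)/3 = -1/3*55/54 = -55/162)
(U + b(-108))/(13*(-2474) - 28380) = (42916 - 55/162)/(13*(-2474) - 28380) = 6952337/(162*(-32162 - 28380)) = (6952337/162)/(-60542) = (6952337/162)*(-1/60542) = -6952337/9807804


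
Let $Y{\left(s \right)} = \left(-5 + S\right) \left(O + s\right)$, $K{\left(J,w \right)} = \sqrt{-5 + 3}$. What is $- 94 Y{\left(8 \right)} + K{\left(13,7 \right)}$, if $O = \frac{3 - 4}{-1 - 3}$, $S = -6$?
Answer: $\frac{17061}{2} + i \sqrt{2} \approx 8530.5 + 1.4142 i$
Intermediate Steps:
$K{\left(J,w \right)} = i \sqrt{2}$ ($K{\left(J,w \right)} = \sqrt{-2} = i \sqrt{2}$)
$O = \frac{1}{4}$ ($O = - \frac{1}{-4} = \left(-1\right) \left(- \frac{1}{4}\right) = \frac{1}{4} \approx 0.25$)
$Y{\left(s \right)} = - \frac{11}{4} - 11 s$ ($Y{\left(s \right)} = \left(-5 - 6\right) \left(\frac{1}{4} + s\right) = - 11 \left(\frac{1}{4} + s\right) = - \frac{11}{4} - 11 s$)
$- 94 Y{\left(8 \right)} + K{\left(13,7 \right)} = - 94 \left(- \frac{11}{4} - 88\right) + i \sqrt{2} = \left(-94\right) \left(- \frac{363}{4}\right) + i \sqrt{2} = \frac{17061}{2} + i \sqrt{2}$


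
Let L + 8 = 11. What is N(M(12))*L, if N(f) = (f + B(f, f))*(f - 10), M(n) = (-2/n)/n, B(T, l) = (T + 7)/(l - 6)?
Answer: 26423929/748224 ≈ 35.316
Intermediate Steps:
L = 3 (L = -8 + 11 = 3)
B(T, l) = (7 + T)/(-6 + l)
M(n) = -2/n**2
N(f) = (-10 + f)*(f + (7 + f)/(-6 + f)) (N(f) = (f + (7 + f)/(-6 + f))*(f - 10) = (f + (7 + f)/(-6 + f))*(-10 + f) = (-10 + f)*(f + (7 + f)/(-6 + f)))
N(M(12))*L = ((-70 + (-2/12**2)**3 - 15*(-2/12**2)**2 + 57*(-2/12**2))/(-6 - 2/12**2))*3 = ((-70 + (-2*1/144)**3 - 15*(-2*1/144)**2 + 57*(-2*1/144))/(-6 - 2*1/144))*3 = ((-70 + (-1/72)**3 - 15*(-1/72)**2 + 57*(-1/72))/(-6 - 1/72))*3 = ((-70 - 1/373248 - 15*1/5184 - 19/24)/(-433/72))*3 = -72*(-70 - 1/373248 - 5/1728 - 19/24)/433*3 = -72/433*(-26423929/373248)*3 = (26423929/2244672)*3 = 26423929/748224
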